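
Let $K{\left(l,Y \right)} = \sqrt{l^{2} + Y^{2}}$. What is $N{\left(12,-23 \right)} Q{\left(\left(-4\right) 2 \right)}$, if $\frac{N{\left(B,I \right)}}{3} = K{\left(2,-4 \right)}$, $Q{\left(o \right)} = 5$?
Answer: $30 \sqrt{5} \approx 67.082$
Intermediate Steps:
$K{\left(l,Y \right)} = \sqrt{Y^{2} + l^{2}}$
$N{\left(B,I \right)} = 6 \sqrt{5}$ ($N{\left(B,I \right)} = 3 \sqrt{\left(-4\right)^{2} + 2^{2}} = 3 \sqrt{16 + 4} = 3 \sqrt{20} = 3 \cdot 2 \sqrt{5} = 6 \sqrt{5}$)
$N{\left(12,-23 \right)} Q{\left(\left(-4\right) 2 \right)} = 6 \sqrt{5} \cdot 5 = 30 \sqrt{5}$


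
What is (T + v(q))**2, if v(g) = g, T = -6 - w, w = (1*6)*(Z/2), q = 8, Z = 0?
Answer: 4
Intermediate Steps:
w = 0 (w = (1*6)*(0/2) = 6*(0*(1/2)) = 6*0 = 0)
T = -6 (T = -6 - 1*0 = -6 + 0 = -6)
(T + v(q))**2 = (-6 + 8)**2 = 2**2 = 4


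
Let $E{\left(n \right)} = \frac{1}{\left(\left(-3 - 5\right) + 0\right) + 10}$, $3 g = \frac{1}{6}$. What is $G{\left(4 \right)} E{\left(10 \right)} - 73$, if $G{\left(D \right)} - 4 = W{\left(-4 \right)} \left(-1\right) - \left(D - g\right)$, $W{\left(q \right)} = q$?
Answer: $- \frac{2555}{36} \approx -70.972$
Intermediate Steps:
$g = \frac{1}{18}$ ($g = \frac{1}{3 \cdot 6} = \frac{1}{3} \cdot \frac{1}{6} = \frac{1}{18} \approx 0.055556$)
$E{\left(n \right)} = \frac{1}{2}$ ($E{\left(n \right)} = \frac{1}{\left(-8 + 0\right) + 10} = \frac{1}{-8 + 10} = \frac{1}{2}$)
$G{\left(D \right)} = \frac{145}{18} - D$ ($G{\left(D \right)} = 4 - \left(- \frac{73}{18} + D\right) = \frac{145}{18} - D$)
$G{\left(4 \right)} E{\left(10 \right)} - 73 = \left(\frac{145}{18} - 4\right) \frac{1}{2} - 73 = \frac{73}{18} \cdot \frac{1}{2} - 73 = \frac{73}{36} - 73 = - \frac{2555}{36}$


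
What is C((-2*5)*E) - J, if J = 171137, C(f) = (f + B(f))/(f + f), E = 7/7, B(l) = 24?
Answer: -1711377/10 ≈ -1.7114e+5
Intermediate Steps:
E = 1 (E = 7*(1/7) = 1)
C(f) = (24 + f)/(2*f) (C(f) = (f + 24)/(f + f) = (24 + f)/((2*f)) = (24 + f)*(1/(2*f)) = (24 + f)/(2*f))
C((-2*5)*E) - J = (24 - 2*5*1)/(2*((-2*5*1))) - 1*171137 = (24 - 10*1)/(2*((-10*1))) - 171137 = (1/2)*(24 - 10)/(-10) - 171137 = (1/2)*(-1/10)*14 - 171137 = -7/10 - 171137 = -1711377/10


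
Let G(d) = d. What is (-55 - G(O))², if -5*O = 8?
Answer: 71289/25 ≈ 2851.6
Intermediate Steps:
O = -8/5 (O = -⅕*8 = -8/5 ≈ -1.6000)
(-55 - G(O))² = (-55 - 1*(-8/5))² = (-55 + 8/5)² = (-267/5)² = 71289/25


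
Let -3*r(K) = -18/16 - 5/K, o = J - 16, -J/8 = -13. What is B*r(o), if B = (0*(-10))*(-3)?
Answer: 0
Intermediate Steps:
J = 104 (J = -8*(-13) = 104)
o = 88 (o = 104 - 16 = 88)
r(K) = 3/8 + 5/(3*K) (r(K) = -(-18/16 - 5/K)/3 = -(-18*1/16 - 5/K)/3 = -(-9/8 - 5/K)/3 = 3/8 + 5/(3*K))
B = 0 (B = 0*(-3) = 0)
B*r(o) = 0*((1/24)*(40 + 9*88)/88) = 0*((1/24)*(1/88)*(40 + 792)) = 0*((1/24)*(1/88)*832) = 0*(13/33) = 0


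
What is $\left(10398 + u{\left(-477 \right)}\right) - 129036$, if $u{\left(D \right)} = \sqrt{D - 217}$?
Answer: $-118638 + i \sqrt{694} \approx -1.1864 \cdot 10^{5} + 26.344 i$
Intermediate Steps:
$u{\left(D \right)} = \sqrt{-217 + D}$
$\left(10398 + u{\left(-477 \right)}\right) - 129036 = \left(10398 + \sqrt{-217 - 477}\right) - 129036 = \left(10398 + \sqrt{-694}\right) - 129036 = \left(10398 + i \sqrt{694}\right) - 129036 = -118638 + i \sqrt{694}$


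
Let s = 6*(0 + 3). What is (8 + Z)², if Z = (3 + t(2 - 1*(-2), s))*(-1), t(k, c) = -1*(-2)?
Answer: 9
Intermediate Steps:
s = 18 (s = 6*3 = 18)
t(k, c) = 2
Z = -5 (Z = (3 + 2)*(-1) = 5*(-1) = -5)
(8 + Z)² = (8 - 5)² = 3² = 9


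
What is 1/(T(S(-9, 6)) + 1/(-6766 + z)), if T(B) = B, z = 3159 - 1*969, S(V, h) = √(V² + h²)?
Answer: 4576/2449953791 + 62819328*√13/2449953791 ≈ 0.092452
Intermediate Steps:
z = 2190 (z = 3159 - 969 = 2190)
1/(T(S(-9, 6)) + 1/(-6766 + z)) = 1/(√((-9)² + 6²) + 1/(-6766 + 2190)) = 1/(√(81 + 36) + 1/(-4576)) = 1/(√117 - 1/4576) = 1/(3*√13 - 1/4576) = 1/(-1/4576 + 3*√13)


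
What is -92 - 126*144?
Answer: -18236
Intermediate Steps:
-92 - 126*144 = -92 - 18144 = -18236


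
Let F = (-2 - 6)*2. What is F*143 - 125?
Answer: -2413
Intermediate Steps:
F = -16 (F = -8*2 = -16)
F*143 - 125 = -16*143 - 125 = -2288 - 125 = -2413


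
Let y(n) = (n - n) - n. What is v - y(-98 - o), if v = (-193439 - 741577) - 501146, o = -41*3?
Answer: -1436137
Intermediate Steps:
o = -123
v = -1436162 (v = -935016 - 501146 = -1436162)
y(n) = -n (y(n) = 0 - n = -n)
v - y(-98 - o) = -1436162 - (-1)*(-98 - 1*(-123)) = -1436162 - (-1)*(-98 + 123) = -1436162 - (-1)*25 = -1436162 - 1*(-25) = -1436162 + 25 = -1436137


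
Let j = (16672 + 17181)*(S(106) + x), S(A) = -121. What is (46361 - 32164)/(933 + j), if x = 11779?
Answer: 14197/394659207 ≈ 3.5973e-5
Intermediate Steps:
j = 394658274 (j = (16672 + 17181)*(-121 + 11779) = 33853*11658 = 394658274)
(46361 - 32164)/(933 + j) = (46361 - 32164)/(933 + 394658274) = 14197/394659207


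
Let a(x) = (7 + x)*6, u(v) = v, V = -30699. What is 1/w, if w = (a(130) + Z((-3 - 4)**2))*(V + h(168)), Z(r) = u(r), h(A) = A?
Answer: -1/26592501 ≈ -3.7605e-8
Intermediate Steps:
a(x) = 42 + 6*x
Z(r) = r
w = -26592501 (w = ((42 + 6*130) + (-3 - 4)**2)*(-30699 + 168) = ((42 + 780) + (-7)**2)*(-30531) = (822 + 49)*(-30531) = 871*(-30531) = -26592501)
1/w = 1/(-26592501) = -1/26592501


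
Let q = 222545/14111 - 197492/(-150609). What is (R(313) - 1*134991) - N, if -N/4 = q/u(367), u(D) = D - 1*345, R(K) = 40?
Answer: -3154768630036105/23377679589 ≈ -1.3495e+5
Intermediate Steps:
u(D) = -345 + D (u(D) = D - 345 = -345 + D)
q = 36304089517/2125243599 (q = 222545*(1/14111) - 197492*(-1/150609) = 222545/14111 + 197492/150609 = 36304089517/2125243599 ≈ 17.082)
N = -72608179034/23377679589 (N = -145216358068/(2125243599*(-345 + 367)) = -145216358068/(2125243599*22) = -4*36304089517/46755359178 = -72608179034/23377679589 ≈ -3.1059)
(R(313) - 1*134991) - N = (40 - 1*134991) - 1*(-72608179034/23377679589) = (40 - 134991) + 72608179034/23377679589 = -134951 + 72608179034/23377679589 = -3154768630036105/23377679589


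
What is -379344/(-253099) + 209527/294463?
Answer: 23533406635/10646898691 ≈ 2.2104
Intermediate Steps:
-379344/(-253099) + 209527/294463 = -379344*(-1/253099) + 209527*(1/294463) = 54192/36157 + 209527/294463 = 23533406635/10646898691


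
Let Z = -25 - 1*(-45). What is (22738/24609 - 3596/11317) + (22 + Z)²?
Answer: 491442925474/278500053 ≈ 1764.6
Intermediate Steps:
Z = 20 (Z = -25 + 45 = 20)
(22738/24609 - 3596/11317) + (22 + Z)² = (22738/24609 - 3596/11317) + (22 + 20)² = (22738*(1/24609) - 3596*1/11317) + 42² = (22738/24609 - 3596/11317) + 1764 = 168831982/278500053 + 1764 = 491442925474/278500053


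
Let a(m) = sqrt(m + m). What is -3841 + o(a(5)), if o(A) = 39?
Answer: -3802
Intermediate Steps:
a(m) = sqrt(2)*sqrt(m) (a(m) = sqrt(2*m) = sqrt(2)*sqrt(m))
-3841 + o(a(5)) = -3841 + 39 = -3802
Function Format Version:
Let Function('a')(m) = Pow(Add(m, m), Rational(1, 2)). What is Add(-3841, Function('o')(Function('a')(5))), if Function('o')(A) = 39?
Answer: -3802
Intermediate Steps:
Function('a')(m) = Mul(Pow(2, Rational(1, 2)), Pow(m, Rational(1, 2))) (Function('a')(m) = Pow(Mul(2, m), Rational(1, 2)) = Mul(Pow(2, Rational(1, 2)), Pow(m, Rational(1, 2))))
Add(-3841, Function('o')(Function('a')(5))) = Add(-3841, 39) = -3802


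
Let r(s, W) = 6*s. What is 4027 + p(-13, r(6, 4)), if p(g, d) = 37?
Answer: 4064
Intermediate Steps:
4027 + p(-13, r(6, 4)) = 4027 + 37 = 4064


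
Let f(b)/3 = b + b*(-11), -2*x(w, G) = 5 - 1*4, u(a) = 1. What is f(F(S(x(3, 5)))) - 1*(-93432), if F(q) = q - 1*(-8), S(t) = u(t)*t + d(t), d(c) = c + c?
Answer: 93237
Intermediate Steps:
d(c) = 2*c
x(w, G) = -½ (x(w, G) = -(5 - 1*4)/2 = -(5 - 4)/2 = -½*1 = -½)
S(t) = 3*t (S(t) = 1*t + 2*t = t + 2*t = 3*t)
F(q) = 8 + q (F(q) = q + 8 = 8 + q)
f(b) = -30*b (f(b) = 3*(b + b*(-11)) = 3*(b - 11*b) = 3*(-10*b) = -30*b)
f(F(S(x(3, 5)))) - 1*(-93432) = -30*(8 + 3*(-½)) - 1*(-93432) = -30*(8 - 3/2) + 93432 = -30*13/2 + 93432 = -195 + 93432 = 93237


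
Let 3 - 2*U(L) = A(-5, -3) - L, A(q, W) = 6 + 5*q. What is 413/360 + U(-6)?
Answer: 3293/360 ≈ 9.1472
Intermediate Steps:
U(L) = 11 + L/2 (U(L) = 3/2 - ((6 + 5*(-5)) - L)/2 = 3/2 - ((6 - 25) - L)/2 = 3/2 - (-19 - L)/2 = 3/2 + (19/2 + L/2) = 11 + L/2)
413/360 + U(-6) = 413/360 + (11 + (½)*(-6)) = 413*(1/360) + (11 - 3) = 413/360 + 8 = 3293/360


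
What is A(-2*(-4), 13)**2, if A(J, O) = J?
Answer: 64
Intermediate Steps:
A(-2*(-4), 13)**2 = (-2*(-4))**2 = 8**2 = 64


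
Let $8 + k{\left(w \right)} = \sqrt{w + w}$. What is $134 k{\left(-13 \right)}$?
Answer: $-1072 + 134 i \sqrt{26} \approx -1072.0 + 683.27 i$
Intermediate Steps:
$k{\left(w \right)} = -8 + \sqrt{2} \sqrt{w}$ ($k{\left(w \right)} = -8 + \sqrt{w + w} = -8 + \sqrt{2 w} = -8 + \sqrt{2} \sqrt{w}$)
$134 k{\left(-13 \right)} = 134 \left(-8 + \sqrt{2} \sqrt{-13}\right) = 134 \left(-8 + \sqrt{2} i \sqrt{13}\right) = 134 \left(-8 + i \sqrt{26}\right) = -1072 + 134 i \sqrt{26}$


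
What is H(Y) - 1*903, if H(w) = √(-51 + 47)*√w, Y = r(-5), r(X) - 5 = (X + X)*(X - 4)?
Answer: -903 + 2*I*√95 ≈ -903.0 + 19.494*I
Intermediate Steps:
r(X) = 5 + 2*X*(-4 + X) (r(X) = 5 + (X + X)*(X - 4) = 5 + (2*X)*(-4 + X) = 5 + 2*X*(-4 + X))
Y = 95 (Y = 5 - 8*(-5) + 2*(-5)² = 5 + 40 + 2*25 = 5 + 40 + 50 = 95)
H(w) = 2*I*√w (H(w) = √(-4)*√w = (2*I)*√w = 2*I*√w)
H(Y) - 1*903 = 2*I*√95 - 1*903 = 2*I*√95 - 903 = -903 + 2*I*√95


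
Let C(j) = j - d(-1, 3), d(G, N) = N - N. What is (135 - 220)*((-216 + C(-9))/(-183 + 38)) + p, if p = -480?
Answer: -17745/29 ≈ -611.90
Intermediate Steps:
d(G, N) = 0
C(j) = j (C(j) = j - 1*0 = j + 0 = j)
(135 - 220)*((-216 + C(-9))/(-183 + 38)) + p = (135 - 220)*((-216 - 9)/(-183 + 38)) - 480 = -(-19125)/(-145) - 480 = -(-19125)*(-1)/145 - 480 = -85*45/29 - 480 = -3825/29 - 480 = -17745/29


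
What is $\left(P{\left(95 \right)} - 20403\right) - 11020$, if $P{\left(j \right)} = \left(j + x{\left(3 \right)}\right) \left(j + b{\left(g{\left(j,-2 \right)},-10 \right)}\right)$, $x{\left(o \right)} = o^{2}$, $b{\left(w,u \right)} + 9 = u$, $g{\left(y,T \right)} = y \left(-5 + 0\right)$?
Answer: $-23519$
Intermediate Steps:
$g{\left(y,T \right)} = - 5 y$ ($g{\left(y,T \right)} = y \left(-5\right) = - 5 y$)
$b{\left(w,u \right)} = -9 + u$
$P{\left(j \right)} = \left(-19 + j\right) \left(9 + j\right)$ ($P{\left(j \right)} = \left(j + 3^{2}\right) \left(j - 19\right) = \left(j + 9\right) \left(j - 19\right) = \left(9 + j\right) \left(-19 + j\right) = \left(-19 + j\right) \left(9 + j\right)$)
$\left(P{\left(95 \right)} - 20403\right) - 11020 = \left(\left(-171 + 95^{2} - 950\right) - 20403\right) - 11020 = \left(\left(-171 + 9025 - 950\right) - 20403\right) - 11020 = \left(7904 - 20403\right) - 11020 = -12499 - 11020 = -23519$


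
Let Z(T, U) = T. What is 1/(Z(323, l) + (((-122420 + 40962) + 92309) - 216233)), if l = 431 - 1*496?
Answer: -1/205059 ≈ -4.8766e-6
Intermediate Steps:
l = -65 (l = 431 - 496 = -65)
1/(Z(323, l) + (((-122420 + 40962) + 92309) - 216233)) = 1/(323 + (((-122420 + 40962) + 92309) - 216233)) = 1/(323 + ((-81458 + 92309) - 216233)) = 1/(323 + (10851 - 216233)) = 1/(323 - 205382) = 1/(-205059) = -1/205059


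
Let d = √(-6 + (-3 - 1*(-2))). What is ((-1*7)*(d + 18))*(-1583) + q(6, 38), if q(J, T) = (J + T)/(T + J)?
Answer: 199459 + 11081*I*√7 ≈ 1.9946e+5 + 29318.0*I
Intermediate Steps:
q(J, T) = 1 (q(J, T) = (J + T)/(J + T) = 1)
d = I*√7 (d = √(-6 + (-3 + 2)) = √(-6 - 1) = √(-7) = I*√7 ≈ 2.6458*I)
((-1*7)*(d + 18))*(-1583) + q(6, 38) = ((-1*7)*(I*√7 + 18))*(-1583) + 1 = -7*(18 + I*√7)*(-1583) + 1 = (-126 - 7*I*√7)*(-1583) + 1 = (199458 + 11081*I*√7) + 1 = 199459 + 11081*I*√7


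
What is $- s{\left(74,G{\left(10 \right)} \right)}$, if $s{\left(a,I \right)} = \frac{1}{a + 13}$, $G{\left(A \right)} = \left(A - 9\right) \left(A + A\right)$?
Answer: $- \frac{1}{87} \approx -0.011494$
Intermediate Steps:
$G{\left(A \right)} = 2 A \left(-9 + A\right)$ ($G{\left(A \right)} = \left(-9 + A\right) 2 A = 2 A \left(-9 + A\right)$)
$s{\left(a,I \right)} = \frac{1}{13 + a}$
$- s{\left(74,G{\left(10 \right)} \right)} = - \frac{1}{13 + 74} = - \frac{1}{87}$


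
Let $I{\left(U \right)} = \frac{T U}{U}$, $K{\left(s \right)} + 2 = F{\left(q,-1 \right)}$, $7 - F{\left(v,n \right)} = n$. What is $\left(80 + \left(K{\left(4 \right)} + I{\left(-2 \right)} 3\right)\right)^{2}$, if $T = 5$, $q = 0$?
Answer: $10201$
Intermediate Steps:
$F{\left(v,n \right)} = 7 - n$
$K{\left(s \right)} = 6$ ($K{\left(s \right)} = -2 + \left(7 - -1\right) = -2 + \left(7 + 1\right) = -2 + 8 = 6$)
$I{\left(U \right)} = 5$ ($I{\left(U \right)} = \frac{5 U}{U} = 5$)
$\left(80 + \left(K{\left(4 \right)} + I{\left(-2 \right)} 3\right)\right)^{2} = \left(80 + \left(6 + 5 \cdot 3\right)\right)^{2} = \left(80 + \left(6 + 15\right)\right)^{2} = \left(80 + 21\right)^{2} = 101^{2} = 10201$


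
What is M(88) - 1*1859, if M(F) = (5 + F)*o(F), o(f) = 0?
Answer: -1859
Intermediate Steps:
M(F) = 0 (M(F) = (5 + F)*0 = 0)
M(88) - 1*1859 = 0 - 1*1859 = 0 - 1859 = -1859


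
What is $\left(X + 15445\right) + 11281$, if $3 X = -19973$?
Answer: $\frac{60205}{3} \approx 20068.0$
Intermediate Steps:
$X = - \frac{19973}{3}$ ($X = \frac{1}{3} \left(-19973\right) = - \frac{19973}{3} \approx -6657.7$)
$\left(X + 15445\right) + 11281 = \left(- \frac{19973}{3} + 15445\right) + 11281 = \frac{26362}{3} + 11281 = \frac{60205}{3}$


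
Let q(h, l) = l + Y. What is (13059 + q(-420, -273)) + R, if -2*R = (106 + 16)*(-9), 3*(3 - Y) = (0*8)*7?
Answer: 13338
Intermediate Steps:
Y = 3 (Y = 3 - 0*8*7/3 = 3 - 0*7 = 3 - ⅓*0 = 3 + 0 = 3)
q(h, l) = 3 + l (q(h, l) = l + 3 = 3 + l)
R = 549 (R = -(106 + 16)*(-9)/2 = -61*(-9) = -½*(-1098) = 549)
(13059 + q(-420, -273)) + R = (13059 + (3 - 273)) + 549 = (13059 - 270) + 549 = 12789 + 549 = 13338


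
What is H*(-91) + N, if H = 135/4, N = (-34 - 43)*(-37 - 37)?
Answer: 10507/4 ≈ 2626.8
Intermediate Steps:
N = 5698 (N = -77*(-74) = 5698)
H = 135/4 (H = 135*(1/4) = 135/4 ≈ 33.750)
H*(-91) + N = (135/4)*(-91) + 5698 = -12285/4 + 5698 = 10507/4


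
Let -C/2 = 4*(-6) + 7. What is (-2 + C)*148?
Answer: 4736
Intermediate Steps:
C = 34 (C = -2*(4*(-6) + 7) = -2*(-24 + 7) = -2*(-17) = 34)
(-2 + C)*148 = (-2 + 34)*148 = 32*148 = 4736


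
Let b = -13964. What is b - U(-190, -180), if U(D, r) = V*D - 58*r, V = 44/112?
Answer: -340611/14 ≈ -24329.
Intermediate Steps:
V = 11/28 (V = 44*(1/112) = 11/28 ≈ 0.39286)
U(D, r) = -58*r + 11*D/28 (U(D, r) = 11*D/28 - 58*r = -58*r + 11*D/28)
b - U(-190, -180) = -13964 - (-58*(-180) + (11/28)*(-190)) = -13964 - (10440 - 1045/14) = -13964 - 1*145115/14 = -13964 - 145115/14 = -340611/14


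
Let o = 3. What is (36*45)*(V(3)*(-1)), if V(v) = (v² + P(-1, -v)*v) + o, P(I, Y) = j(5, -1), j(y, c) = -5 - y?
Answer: 29160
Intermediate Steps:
P(I, Y) = -10 (P(I, Y) = -5 - 1*5 = -5 - 5 = -10)
V(v) = 3 + v² - 10*v (V(v) = (v² - 10*v) + 3 = 3 + v² - 10*v)
(36*45)*(V(3)*(-1)) = (36*45)*((3 + 3² - 10*3)*(-1)) = 1620*((3 + 9 - 30)*(-1)) = 1620*(-18*(-1)) = 1620*18 = 29160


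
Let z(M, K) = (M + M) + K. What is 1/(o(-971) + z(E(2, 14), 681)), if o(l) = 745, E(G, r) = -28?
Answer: 1/1370 ≈ 0.00072993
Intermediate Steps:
z(M, K) = K + 2*M (z(M, K) = 2*M + K = K + 2*M)
1/(o(-971) + z(E(2, 14), 681)) = 1/(745 + (681 + 2*(-28))) = 1/(745 + (681 - 56)) = 1/(745 + 625) = 1/1370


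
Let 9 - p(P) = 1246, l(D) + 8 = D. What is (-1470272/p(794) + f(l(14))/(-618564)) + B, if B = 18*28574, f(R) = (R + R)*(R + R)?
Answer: 32871468070088/63763639 ≈ 5.1552e+5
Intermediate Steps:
l(D) = -8 + D
f(R) = 4*R² (f(R) = (2*R)*(2*R) = 4*R²)
B = 514332
p(P) = -1237 (p(P) = 9 - 1*1246 = 9 - 1246 = -1237)
(-1470272/p(794) + f(l(14))/(-618564)) + B = (-1470272/(-1237) + (4*(-8 + 14)²)/(-618564)) + 514332 = (-1470272*(-1/1237) + (4*6²)*(-1/618564)) + 514332 = (1470272/1237 + (4*36)*(-1/618564)) + 514332 = (1470272/1237 + 144*(-1/618564)) + 514332 = (1470272/1237 - 12/51547) + 514332 = 75788095940/63763639 + 514332 = 32871468070088/63763639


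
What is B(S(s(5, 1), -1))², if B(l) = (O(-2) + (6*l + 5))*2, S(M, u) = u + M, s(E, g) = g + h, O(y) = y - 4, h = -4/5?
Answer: 3364/25 ≈ 134.56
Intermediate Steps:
h = -⅘ (h = -4*⅕ = -⅘ ≈ -0.80000)
O(y) = -4 + y
s(E, g) = -⅘ + g (s(E, g) = g - ⅘ = -⅘ + g)
S(M, u) = M + u
B(l) = -2 + 12*l (B(l) = ((-4 - 2) + (6*l + 5))*2 = (-6 + (5 + 6*l))*2 = (-1 + 6*l)*2 = -2 + 12*l)
B(S(s(5, 1), -1))² = (-2 + 12*((-⅘ + 1) - 1))² = (-2 + 12*(⅕ - 1))² = (-2 + 12*(-⅘))² = (-2 - 48/5)² = (-58/5)² = 3364/25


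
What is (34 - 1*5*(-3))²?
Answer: 2401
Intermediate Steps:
(34 - 1*5*(-3))² = (34 - 5*(-3))² = (34 + 15)² = 49² = 2401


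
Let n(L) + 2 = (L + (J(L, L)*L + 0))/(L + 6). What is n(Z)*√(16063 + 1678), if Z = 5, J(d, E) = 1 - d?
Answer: -37*√17741/11 ≈ -448.02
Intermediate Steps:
n(L) = -2 + (L + L*(1 - L))/(6 + L) (n(L) = -2 + (L + ((1 - L)*L + 0))/(L + 6) = -2 + (L + (L*(1 - L) + 0))/(6 + L) = -2 + (L + L*(1 - L))/(6 + L))
n(Z)*√(16063 + 1678) = ((-12 - 1*5²)/(6 + 5))*√(16063 + 1678) = ((-12 - 1*25)/11)*√17741 = ((-12 - 25)/11)*√17741 = ((1/11)*(-37))*√17741 = -37*√17741/11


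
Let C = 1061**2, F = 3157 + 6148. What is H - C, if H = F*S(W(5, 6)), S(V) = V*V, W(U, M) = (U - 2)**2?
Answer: -372016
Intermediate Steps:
W(U, M) = (-2 + U)**2
S(V) = V**2
F = 9305
H = 753705 (H = 9305*((-2 + 5)**2)**2 = 9305*(3**2)**2 = 9305*9**2 = 9305*81 = 753705)
C = 1125721
H - C = 753705 - 1*1125721 = 753705 - 1125721 = -372016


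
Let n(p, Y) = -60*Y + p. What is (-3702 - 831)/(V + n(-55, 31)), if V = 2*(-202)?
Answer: 1511/773 ≈ 1.9547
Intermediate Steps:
V = -404
n(p, Y) = p - 60*Y
(-3702 - 831)/(V + n(-55, 31)) = (-3702 - 831)/(-404 + (-55 - 60*31)) = -4533/(-404 + (-55 - 1860)) = -4533/(-404 - 1915) = -4533/(-2319) = -4533*(-1/2319) = 1511/773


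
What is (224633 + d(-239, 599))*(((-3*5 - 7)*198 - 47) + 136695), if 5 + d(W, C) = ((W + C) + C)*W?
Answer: -604971316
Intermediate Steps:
d(W, C) = -5 + W*(W + 2*C) (d(W, C) = -5 + ((W + C) + C)*W = -5 + ((C + W) + C)*W = -5 + (W + 2*C)*W = -5 + W*(W + 2*C))
(224633 + d(-239, 599))*(((-3*5 - 7)*198 - 47) + 136695) = (224633 + (-5 + (-239)² + 2*599*(-239)))*(((-3*5 - 7)*198 - 47) + 136695) = (224633 + (-5 + 57121 - 286322))*(((-15 - 7)*198 - 47) + 136695) = (224633 - 229206)*((-22*198 - 47) + 136695) = -4573*((-4356 - 47) + 136695) = -4573*(-4403 + 136695) = -4573*132292 = -604971316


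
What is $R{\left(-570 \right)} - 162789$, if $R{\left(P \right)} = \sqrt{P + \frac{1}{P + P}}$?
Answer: $-162789 + \frac{i \sqrt{185193285}}{570} \approx -1.6279 \cdot 10^{5} + 23.875 i$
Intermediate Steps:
$R{\left(P \right)} = \sqrt{P + \frac{1}{2 P}}$
$R{\left(-570 \right)} - 162789 = \frac{\sqrt{\frac{2}{-570} + 4 \left(-570\right)}}{2} - 162789 = \frac{\sqrt{2 \left(- \frac{1}{570}\right) - 2280}}{2} - 162789 = \frac{\sqrt{- \frac{1}{285} - 2280}}{2} - 162789 = \frac{\sqrt{- \frac{649801}{285}}}{2} - 162789 = \frac{\frac{1}{285} i \sqrt{185193285}}{2} - 162789 = \frac{i \sqrt{185193285}}{570} - 162789 = -162789 + \frac{i \sqrt{185193285}}{570}$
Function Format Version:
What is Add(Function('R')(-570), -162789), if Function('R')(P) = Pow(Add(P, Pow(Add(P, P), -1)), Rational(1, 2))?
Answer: Add(-162789, Mul(Rational(1, 570), I, Pow(185193285, Rational(1, 2)))) ≈ Add(-1.6279e+5, Mul(23.875, I))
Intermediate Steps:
Function('R')(P) = Pow(Add(P, Mul(Rational(1, 2), Pow(P, -1))), Rational(1, 2)) (Function('R')(P) = Pow(Add(P, Pow(Mul(2, P), -1)), Rational(1, 2)) = Pow(Add(P, Mul(Rational(1, 2), Pow(P, -1))), Rational(1, 2)))
Add(Function('R')(-570), -162789) = Add(Mul(Rational(1, 2), Pow(Add(Mul(2, Pow(-570, -1)), Mul(4, -570)), Rational(1, 2))), -162789) = Add(Mul(Rational(1, 2), Pow(Add(Mul(2, Rational(-1, 570)), -2280), Rational(1, 2))), -162789) = Add(Mul(Rational(1, 2), Pow(Add(Rational(-1, 285), -2280), Rational(1, 2))), -162789) = Add(Mul(Rational(1, 2), Pow(Rational(-649801, 285), Rational(1, 2))), -162789) = Add(Mul(Rational(1, 2), Mul(Rational(1, 285), I, Pow(185193285, Rational(1, 2)))), -162789) = Add(Mul(Rational(1, 570), I, Pow(185193285, Rational(1, 2))), -162789) = Add(-162789, Mul(Rational(1, 570), I, Pow(185193285, Rational(1, 2))))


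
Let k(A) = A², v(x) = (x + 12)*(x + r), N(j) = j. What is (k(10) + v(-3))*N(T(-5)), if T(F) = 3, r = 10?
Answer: 489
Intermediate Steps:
v(x) = (10 + x)*(12 + x) (v(x) = (x + 12)*(x + 10) = (12 + x)*(10 + x) = (10 + x)*(12 + x))
(k(10) + v(-3))*N(T(-5)) = (10² + (120 + (-3)² + 22*(-3)))*3 = (100 + (120 + 9 - 66))*3 = (100 + 63)*3 = 163*3 = 489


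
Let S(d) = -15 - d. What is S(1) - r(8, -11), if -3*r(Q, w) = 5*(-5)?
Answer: -73/3 ≈ -24.333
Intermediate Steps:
r(Q, w) = 25/3 (r(Q, w) = -5*(-5)/3 = -1/3*(-25) = 25/3)
S(1) - r(8, -11) = (-15 - 1*1) - 1*25/3 = (-15 - 1) - 25/3 = -16 - 25/3 = -73/3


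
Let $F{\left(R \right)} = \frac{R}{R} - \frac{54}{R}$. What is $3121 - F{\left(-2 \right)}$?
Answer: $3093$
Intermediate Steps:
$F{\left(R \right)} = 1 - \frac{54}{R}$
$3121 - F{\left(-2 \right)} = 3121 - \frac{-54 - 2}{-2} = 3121 - \left(- \frac{1}{2}\right) \left(-56\right) = 3121 - 28 = 3093$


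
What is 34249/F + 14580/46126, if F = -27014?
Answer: -592952627/623023882 ≈ -0.95173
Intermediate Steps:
34249/F + 14580/46126 = 34249/(-27014) + 14580/46126 = 34249*(-1/27014) + 14580*(1/46126) = -34249/27014 + 7290/23063 = -592952627/623023882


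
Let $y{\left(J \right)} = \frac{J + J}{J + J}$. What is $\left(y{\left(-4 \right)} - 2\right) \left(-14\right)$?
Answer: $14$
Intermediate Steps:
$y{\left(J \right)} = 1$ ($y{\left(J \right)} = \frac{2 J}{2 J} = 2 J \frac{1}{2 J} = 1$)
$\left(y{\left(-4 \right)} - 2\right) \left(-14\right) = \left(1 - 2\right) \left(-14\right) = \left(-1\right) \left(-14\right) = 14$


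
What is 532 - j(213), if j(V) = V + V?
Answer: 106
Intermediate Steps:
j(V) = 2*V
532 - j(213) = 532 - 2*213 = 532 - 1*426 = 532 - 426 = 106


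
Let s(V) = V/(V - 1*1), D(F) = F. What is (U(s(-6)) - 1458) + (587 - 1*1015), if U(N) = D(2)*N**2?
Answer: -92342/49 ≈ -1884.5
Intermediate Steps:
s(V) = V/(-1 + V) (s(V) = V/(V - 1) = V/(-1 + V))
U(N) = 2*N**2
(U(s(-6)) - 1458) + (587 - 1*1015) = (2*(-6/(-1 - 6))**2 - 1458) + (587 - 1*1015) = (2*(-6/(-7))**2 - 1458) + (587 - 1015) = (2*(-6*(-1/7))**2 - 1458) - 428 = (2*(6/7)**2 - 1458) - 428 = (2*(36/49) - 1458) - 428 = (72/49 - 1458) - 428 = -71370/49 - 428 = -92342/49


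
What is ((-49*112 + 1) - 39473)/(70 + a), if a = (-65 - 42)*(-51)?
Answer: -44960/5527 ≈ -8.1346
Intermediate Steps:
a = 5457 (a = -107*(-51) = 5457)
((-49*112 + 1) - 39473)/(70 + a) = ((-49*112 + 1) - 39473)/(70 + 5457) = ((-5488 + 1) - 39473)/5527 = (-5487 - 39473)*(1/5527) = -44960*1/5527 = -44960/5527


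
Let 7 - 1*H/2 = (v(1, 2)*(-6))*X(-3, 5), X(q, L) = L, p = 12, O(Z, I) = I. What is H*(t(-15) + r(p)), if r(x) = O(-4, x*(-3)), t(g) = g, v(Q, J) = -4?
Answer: 11526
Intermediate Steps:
r(x) = -3*x (r(x) = x*(-3) = -3*x)
H = -226 (H = 14 - 2*(-4*(-6))*5 = 14 - 48*5 = 14 - 2*120 = 14 - 240 = -226)
H*(t(-15) + r(p)) = -226*(-15 - 3*12) = -226*(-15 - 36) = -226*(-51) = 11526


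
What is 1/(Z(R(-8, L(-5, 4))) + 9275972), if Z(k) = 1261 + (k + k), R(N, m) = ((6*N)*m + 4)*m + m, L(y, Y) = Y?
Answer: 1/9275737 ≈ 1.0781e-7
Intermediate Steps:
R(N, m) = m + m*(4 + 6*N*m) (R(N, m) = (6*N*m + 4)*m + m = (4 + 6*N*m)*m + m = m*(4 + 6*N*m) + m = m + m*(4 + 6*N*m))
Z(k) = 1261 + 2*k
1/(Z(R(-8, L(-5, 4))) + 9275972) = 1/((1261 + 2*(4*(5 + 6*(-8)*4))) + 9275972) = 1/((1261 + 2*(4*(5 - 192))) + 9275972) = 1/((1261 + 2*(4*(-187))) + 9275972) = 1/((1261 + 2*(-748)) + 9275972) = 1/((1261 - 1496) + 9275972) = 1/(-235 + 9275972) = 1/9275737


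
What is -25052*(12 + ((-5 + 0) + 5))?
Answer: -300624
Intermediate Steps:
-25052*(12 + ((-5 + 0) + 5)) = -25052*(12 + (-5 + 5)) = -25052*(12 + 0) = -25052*12 = -300624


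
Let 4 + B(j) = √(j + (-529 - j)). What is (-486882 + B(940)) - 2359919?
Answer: -2846805 + 23*I ≈ -2.8468e+6 + 23.0*I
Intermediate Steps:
B(j) = -4 + 23*I (B(j) = -4 + √(j + (-529 - j)) = -4 + √(-529) = -4 + 23*I)
(-486882 + B(940)) - 2359919 = (-486882 + (-4 + 23*I)) - 2359919 = (-486886 + 23*I) - 2359919 = -2846805 + 23*I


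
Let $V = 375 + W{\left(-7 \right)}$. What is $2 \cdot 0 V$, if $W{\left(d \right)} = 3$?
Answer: $0$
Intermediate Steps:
$V = 378$ ($V = 375 + 3 = 378$)
$2 \cdot 0 V = 2 \cdot 0 \cdot 378 = 0 \cdot 378 = 0$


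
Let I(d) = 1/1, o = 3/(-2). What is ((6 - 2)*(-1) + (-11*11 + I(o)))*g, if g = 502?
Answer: -62248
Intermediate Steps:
o = -3/2 (o = 3*(-1/2) = -3/2 ≈ -1.5000)
I(d) = 1
((6 - 2)*(-1) + (-11*11 + I(o)))*g = ((6 - 2)*(-1) + (-11*11 + 1))*502 = (4*(-1) + (-121 + 1))*502 = (-4 - 120)*502 = -124*502 = -62248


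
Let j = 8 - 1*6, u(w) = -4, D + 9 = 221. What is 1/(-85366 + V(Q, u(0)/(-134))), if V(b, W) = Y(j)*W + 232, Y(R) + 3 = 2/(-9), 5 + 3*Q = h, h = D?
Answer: -603/51335860 ≈ -1.1746e-5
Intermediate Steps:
D = 212 (D = -9 + 221 = 212)
j = 2 (j = 8 - 6 = 2)
h = 212
Q = 69 (Q = -5/3 + (⅓)*212 = -5/3 + 212/3 = 69)
Y(R) = -29/9 (Y(R) = -3 + 2/(-9) = -3 + 2*(-⅑) = -3 - 2/9 = -29/9)
V(b, W) = 232 - 29*W/9 (V(b, W) = -29*W/9 + 232 = 232 - 29*W/9)
1/(-85366 + V(Q, u(0)/(-134))) = 1/(-85366 + (232 - (-116)/(9*(-134)))) = 1/(-85366 + (232 - (-116)*(-1)/(9*134))) = 1/(-85366 + (232 - 29/9*2/67)) = 1/(-85366 + (232 - 58/603)) = 1/(-85366 + 139838/603) = 1/(-51335860/603) = -603/51335860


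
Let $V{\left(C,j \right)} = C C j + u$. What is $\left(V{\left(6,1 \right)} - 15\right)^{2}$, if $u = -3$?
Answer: $324$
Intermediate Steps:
$V{\left(C,j \right)} = -3 + j C^{2}$ ($V{\left(C,j \right)} = C C j - 3 = C^{2} j - 3 = j C^{2} - 3 = -3 + j C^{2}$)
$\left(V{\left(6,1 \right)} - 15\right)^{2} = \left(\left(-3 + 1 \cdot 6^{2}\right) - 15\right)^{2} = \left(\left(-3 + 1 \cdot 36\right) - 15\right)^{2} = \left(\left(-3 + 36\right) - 15\right)^{2} = \left(33 - 15\right)^{2} = 18^{2} = 324$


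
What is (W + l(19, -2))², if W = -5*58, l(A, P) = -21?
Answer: 96721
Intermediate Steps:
W = -290
(W + l(19, -2))² = (-290 - 21)² = (-311)² = 96721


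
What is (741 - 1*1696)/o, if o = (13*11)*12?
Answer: -955/1716 ≈ -0.55653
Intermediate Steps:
o = 1716 (o = 143*12 = 1716)
(741 - 1*1696)/o = (741 - 1*1696)/1716 = (741 - 1696)*(1/1716) = -955*1/1716 = -955/1716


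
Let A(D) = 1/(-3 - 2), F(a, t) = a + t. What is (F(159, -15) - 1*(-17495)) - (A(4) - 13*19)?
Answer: 89431/5 ≈ 17886.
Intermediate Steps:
A(D) = -⅕ (A(D) = 1/(-5) = -⅕)
(F(159, -15) - 1*(-17495)) - (A(4) - 13*19) = ((159 - 15) - 1*(-17495)) - (-⅕ - 13*19) = (144 + 17495) - (-⅕ - 247) = 17639 - 1*(-1236/5) = 17639 + 1236/5 = 89431/5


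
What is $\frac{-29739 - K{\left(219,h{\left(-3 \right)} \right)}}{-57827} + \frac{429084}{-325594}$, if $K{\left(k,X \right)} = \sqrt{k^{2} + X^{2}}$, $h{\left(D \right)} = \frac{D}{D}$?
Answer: $- \frac{7564900251}{9414062119} + \frac{\sqrt{47962}}{57827} \approx -0.79979$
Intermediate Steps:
$h{\left(D \right)} = 1$
$K{\left(k,X \right)} = \sqrt{X^{2} + k^{2}}$
$\frac{-29739 - K{\left(219,h{\left(-3 \right)} \right)}}{-57827} + \frac{429084}{-325594} = \frac{-29739 - \sqrt{1^{2} + 219^{2}}}{-57827} + \frac{429084}{-325594} = \left(-29739 - \sqrt{1 + 47961}\right) \left(- \frac{1}{57827}\right) + 429084 \left(- \frac{1}{325594}\right) = \left(-29739 - \sqrt{47962}\right) \left(- \frac{1}{57827}\right) - \frac{214542}{162797} = \left(\frac{29739}{57827} + \frac{\sqrt{47962}}{57827}\right) - \frac{214542}{162797} = - \frac{7564900251}{9414062119} + \frac{\sqrt{47962}}{57827}$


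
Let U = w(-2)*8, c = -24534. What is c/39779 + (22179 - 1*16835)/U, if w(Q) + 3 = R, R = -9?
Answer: -6716695/119337 ≈ -56.283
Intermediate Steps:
w(Q) = -12 (w(Q) = -3 - 9 = -12)
U = -96 (U = -12*8 = -96)
c/39779 + (22179 - 1*16835)/U = -24534/39779 + (22179 - 1*16835)/(-96) = -24534*1/39779 + (22179 - 16835)*(-1/96) = -24534/39779 + 5344*(-1/96) = -24534/39779 - 167/3 = -6716695/119337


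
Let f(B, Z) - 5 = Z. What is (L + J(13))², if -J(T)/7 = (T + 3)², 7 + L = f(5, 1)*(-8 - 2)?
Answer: 3455881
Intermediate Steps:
f(B, Z) = 5 + Z
L = -67 (L = -7 + (5 + 1)*(-8 - 2) = -7 + 6*(-10) = -7 - 60 = -67)
J(T) = -7*(3 + T)² (J(T) = -7*(T + 3)² = -7*(3 + T)²)
(L + J(13))² = (-67 - 7*(3 + 13)²)² = (-67 - 7*16²)² = (-67 - 7*256)² = (-67 - 1792)² = (-1859)² = 3455881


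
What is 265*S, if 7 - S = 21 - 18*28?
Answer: 129850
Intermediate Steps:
S = 490 (S = 7 - (21 - 18*28) = 7 - (21 - 504) = 7 - 1*(-483) = 7 + 483 = 490)
265*S = 265*490 = 129850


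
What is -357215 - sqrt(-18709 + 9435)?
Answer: -357215 - I*sqrt(9274) ≈ -3.5722e+5 - 96.302*I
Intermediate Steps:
-357215 - sqrt(-18709 + 9435) = -357215 - sqrt(-9274) = -357215 - I*sqrt(9274)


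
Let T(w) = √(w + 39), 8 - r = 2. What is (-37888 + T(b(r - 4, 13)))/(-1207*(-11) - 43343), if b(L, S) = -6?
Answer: 18944/15033 - √33/30066 ≈ 1.2600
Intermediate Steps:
r = 6 (r = 8 - 1*2 = 8 - 2 = 6)
T(w) = √(39 + w)
(-37888 + T(b(r - 4, 13)))/(-1207*(-11) - 43343) = (-37888 + √(39 - 6))/(-1207*(-11) - 43343) = (-37888 + √33)/(13277 - 43343) = (-37888 + √33)/(-30066) = (-37888 + √33)*(-1/30066) = 18944/15033 - √33/30066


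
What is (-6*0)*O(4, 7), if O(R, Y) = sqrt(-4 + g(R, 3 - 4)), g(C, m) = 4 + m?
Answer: 0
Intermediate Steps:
O(R, Y) = I (O(R, Y) = sqrt(-4 + (4 + (3 - 4))) = sqrt(-4 + (4 - 1)) = sqrt(-4 + 3) = sqrt(-1) = I)
(-6*0)*O(4, 7) = (-6*0)*I = 0*I = 0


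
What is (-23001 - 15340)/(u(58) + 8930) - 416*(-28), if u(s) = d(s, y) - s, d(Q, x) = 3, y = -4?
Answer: 103337659/8875 ≈ 11644.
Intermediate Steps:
u(s) = 3 - s
(-23001 - 15340)/(u(58) + 8930) - 416*(-28) = (-23001 - 15340)/((3 - 1*58) + 8930) - 416*(-28) = -38341/((3 - 58) + 8930) - 1*(-11648) = -38341/(-55 + 8930) + 11648 = -38341/8875 + 11648 = 103337659/8875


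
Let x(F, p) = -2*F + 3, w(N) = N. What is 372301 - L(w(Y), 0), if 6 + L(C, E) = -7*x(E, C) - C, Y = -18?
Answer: 372310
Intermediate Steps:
x(F, p) = 3 - 2*F
L(C, E) = -27 - C + 14*E (L(C, E) = -6 + (-7*(3 - 2*E) - C) = -6 + ((-21 + 14*E) - C) = -6 + (-21 - C + 14*E) = -27 - C + 14*E)
372301 - L(w(Y), 0) = 372301 - (-27 - 1*(-18) + 14*0) = 372301 - (-27 + 18 + 0) = 372301 - 1*(-9) = 372301 + 9 = 372310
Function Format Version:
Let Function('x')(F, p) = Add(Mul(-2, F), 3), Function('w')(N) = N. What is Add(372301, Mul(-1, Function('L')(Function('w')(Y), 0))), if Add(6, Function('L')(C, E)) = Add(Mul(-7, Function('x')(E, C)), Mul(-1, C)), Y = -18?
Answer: 372310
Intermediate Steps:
Function('x')(F, p) = Add(3, Mul(-2, F))
Function('L')(C, E) = Add(-27, Mul(-1, C), Mul(14, E)) (Function('L')(C, E) = Add(-6, Add(Mul(-7, Add(3, Mul(-2, E))), Mul(-1, C))) = Add(-6, Add(Add(-21, Mul(14, E)), Mul(-1, C))) = Add(-6, Add(-21, Mul(-1, C), Mul(14, E))) = Add(-27, Mul(-1, C), Mul(14, E)))
Add(372301, Mul(-1, Function('L')(Function('w')(Y), 0))) = Add(372301, Mul(-1, Add(-27, Mul(-1, -18), Mul(14, 0)))) = Add(372301, Mul(-1, Add(-27, 18, 0))) = Add(372301, Mul(-1, -9)) = Add(372301, 9) = 372310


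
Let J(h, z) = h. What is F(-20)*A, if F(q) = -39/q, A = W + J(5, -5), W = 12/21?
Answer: 1521/140 ≈ 10.864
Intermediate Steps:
W = 4/7 (W = 12*(1/21) = 4/7 ≈ 0.57143)
A = 39/7 (A = 4/7 + 5 = 39/7 ≈ 5.5714)
F(-20)*A = -39/(-20)*(39/7) = -39*(-1/20)*(39/7) = (39/20)*(39/7) = 1521/140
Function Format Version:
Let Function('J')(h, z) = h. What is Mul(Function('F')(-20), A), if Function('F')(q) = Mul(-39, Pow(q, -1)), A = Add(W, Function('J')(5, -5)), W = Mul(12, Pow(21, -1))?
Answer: Rational(1521, 140) ≈ 10.864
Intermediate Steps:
W = Rational(4, 7) (W = Mul(12, Rational(1, 21)) = Rational(4, 7) ≈ 0.57143)
A = Rational(39, 7) (A = Add(Rational(4, 7), 5) = Rational(39, 7) ≈ 5.5714)
Mul(Function('F')(-20), A) = Mul(Mul(-39, Pow(-20, -1)), Rational(39, 7)) = Mul(Mul(-39, Rational(-1, 20)), Rational(39, 7)) = Mul(Rational(39, 20), Rational(39, 7)) = Rational(1521, 140)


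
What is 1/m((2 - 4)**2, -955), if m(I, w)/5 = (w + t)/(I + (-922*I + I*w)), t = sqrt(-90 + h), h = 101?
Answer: 716632/456007 + 3752*sqrt(11)/2280035 ≈ 1.5770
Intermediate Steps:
t = sqrt(11) (t = sqrt(-90 + 101) = sqrt(11) ≈ 3.3166)
m(I, w) = 5*(w + sqrt(11))/(-921*I + I*w) (m(I, w) = 5*((w + sqrt(11))/(I + (-922*I + I*w))) = 5*((w + sqrt(11))/(-921*I + I*w)) = 5*(w + sqrt(11))/(-921*I + I*w))
1/m((2 - 4)**2, -955) = 1/(5*(-955 + sqrt(11))/(((2 - 4)**2)*(-921 - 955))) = 1/(5*(-955 + sqrt(11))/((-2)**2*(-1876))) = 1/(5*(-1/1876)*(-955 + sqrt(11))/4) = 1/(5*(1/4)*(-1/1876)*(-955 + sqrt(11))) = 1/(4775/7504 - 5*sqrt(11)/7504)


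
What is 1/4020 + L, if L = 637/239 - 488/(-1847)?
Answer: 5198988853/1774560660 ≈ 2.9297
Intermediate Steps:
L = 1293171/441433 (L = 637*(1/239) - 488*(-1/1847) = 637/239 + 488/1847 = 1293171/441433 ≈ 2.9295)
1/4020 + L = 1/4020 + 1293171/441433 = 5198988853/1774560660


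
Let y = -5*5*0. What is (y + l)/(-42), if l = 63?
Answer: -3/2 ≈ -1.5000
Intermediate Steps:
y = 0 (y = -25*0 = 0)
(y + l)/(-42) = (0 + 63)/(-42) = -1/42*63 = -3/2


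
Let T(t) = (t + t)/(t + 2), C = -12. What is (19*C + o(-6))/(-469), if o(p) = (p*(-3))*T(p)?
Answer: 174/469 ≈ 0.37100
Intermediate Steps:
T(t) = 2*t/(2 + t) (T(t) = (2*t)/(2 + t) = 2*t/(2 + t))
o(p) = -6*p²/(2 + p) (o(p) = (p*(-3))*(2*p/(2 + p)) = (-3*p)*(2*p/(2 + p)) = -6*p²/(2 + p))
(19*C + o(-6))/(-469) = (19*(-12) - 6*(-6)²/(2 - 6))/(-469) = (-228 - 6*36/(-4))*(-1/469) = (-228 - 6*36*(-¼))*(-1/469) = (-228 + 54)*(-1/469) = -174*(-1/469) = 174/469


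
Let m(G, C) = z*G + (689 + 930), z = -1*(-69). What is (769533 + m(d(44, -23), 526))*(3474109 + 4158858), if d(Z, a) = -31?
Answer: 5869850851571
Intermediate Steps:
z = 69
m(G, C) = 1619 + 69*G (m(G, C) = 69*G + (689 + 930) = 69*G + 1619 = 1619 + 69*G)
(769533 + m(d(44, -23), 526))*(3474109 + 4158858) = (769533 + (1619 + 69*(-31)))*(3474109 + 4158858) = (769533 + (1619 - 2139))*7632967 = (769533 - 520)*7632967 = 769013*7632967 = 5869850851571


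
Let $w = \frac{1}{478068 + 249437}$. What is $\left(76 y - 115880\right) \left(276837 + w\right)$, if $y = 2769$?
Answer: $\frac{19045218128634904}{727505} \approx 2.6179 \cdot 10^{10}$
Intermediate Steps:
$w = \frac{1}{727505} \approx 1.3746 \cdot 10^{-6}$
$\left(76 y - 115880\right) \left(276837 + w\right) = \left(76 \cdot 2769 - 115880\right) \left(276837 + \frac{1}{727505}\right) = \left(210444 - 115880\right) \frac{201400301686}{727505} = 94564 \cdot \frac{201400301686}{727505} = \frac{19045218128634904}{727505}$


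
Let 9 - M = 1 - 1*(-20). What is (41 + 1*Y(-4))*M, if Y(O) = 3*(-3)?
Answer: -384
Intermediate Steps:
Y(O) = -9
M = -12 (M = 9 - (1 - 1*(-20)) = 9 - (1 + 20) = 9 - 1*21 = 9 - 21 = -12)
(41 + 1*Y(-4))*M = (41 + 1*(-9))*(-12) = (41 - 9)*(-12) = 32*(-12) = -384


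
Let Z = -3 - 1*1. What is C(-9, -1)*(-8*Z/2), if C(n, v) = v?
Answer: -16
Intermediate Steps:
Z = -4 (Z = -3 - 1 = -4)
C(-9, -1)*(-8*Z/2) = -(-8*(-4))/2 = -32/2 = -1*16 = -16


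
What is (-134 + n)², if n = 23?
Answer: 12321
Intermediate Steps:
(-134 + n)² = (-134 + 23)² = (-111)² = 12321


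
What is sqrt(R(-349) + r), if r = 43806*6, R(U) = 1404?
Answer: 12*sqrt(1835) ≈ 514.04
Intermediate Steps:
r = 262836
sqrt(R(-349) + r) = sqrt(1404 + 262836) = sqrt(264240) = 12*sqrt(1835)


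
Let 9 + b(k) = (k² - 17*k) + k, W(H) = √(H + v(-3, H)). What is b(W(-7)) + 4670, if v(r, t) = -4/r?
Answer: 13966/3 - 16*I*√51/3 ≈ 4655.3 - 38.088*I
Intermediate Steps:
W(H) = √(4/3 + H) (W(H) = √(H - 4/(-3)) = √(H - 4*(-⅓)) = √(H + 4/3) = √(4/3 + H))
b(k) = -9 + k² - 16*k (b(k) = -9 + ((k² - 17*k) + k) = -9 + (k² - 16*k) = -9 + k² - 16*k)
b(W(-7)) + 4670 = (-9 + (√(12 + 9*(-7))/3)² - 16*√(12 + 9*(-7))/3) + 4670 = (-9 + (√(12 - 63)/3)² - 16*√(12 - 63)/3) + 4670 = (-9 + (√(-51)/3)² - 16*√(-51)/3) + 4670 = (-9 + ((I*√51)/3)² - 16*I*√51/3) + 4670 = (-9 + (I*√51/3)² - 16*I*√51/3) + 4670 = (-9 - 17/3 - 16*I*√51/3) + 4670 = (-44/3 - 16*I*√51/3) + 4670 = 13966/3 - 16*I*√51/3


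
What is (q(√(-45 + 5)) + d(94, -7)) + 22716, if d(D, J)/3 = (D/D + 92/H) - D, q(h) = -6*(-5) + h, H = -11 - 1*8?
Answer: 426597/19 + 2*I*√10 ≈ 22452.0 + 6.3246*I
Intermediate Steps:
H = -19 (H = -11 - 8 = -19)
q(h) = 30 + h
d(D, J) = -219/19 - 3*D (d(D, J) = 3*((D/D + 92/(-19)) - D) = 3*((1 + 92*(-1/19)) - D) = 3*((1 - 92/19) - D) = 3*(-73/19 - D) = -219/19 - 3*D)
(q(√(-45 + 5)) + d(94, -7)) + 22716 = ((30 + √(-45 + 5)) + (-219/19 - 3*94)) + 22716 = ((30 + √(-40)) + (-219/19 - 282)) + 22716 = ((30 + 2*I*√10) - 5577/19) + 22716 = (-5007/19 + 2*I*√10) + 22716 = 426597/19 + 2*I*√10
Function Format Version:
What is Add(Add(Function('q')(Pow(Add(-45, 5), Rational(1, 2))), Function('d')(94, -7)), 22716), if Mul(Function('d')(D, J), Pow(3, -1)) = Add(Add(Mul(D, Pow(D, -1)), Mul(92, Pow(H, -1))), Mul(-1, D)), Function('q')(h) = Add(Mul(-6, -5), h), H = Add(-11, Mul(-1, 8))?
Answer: Add(Rational(426597, 19), Mul(2, I, Pow(10, Rational(1, 2)))) ≈ Add(22452., Mul(6.3246, I))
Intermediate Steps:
H = -19 (H = Add(-11, -8) = -19)
Function('q')(h) = Add(30, h)
Function('d')(D, J) = Add(Rational(-219, 19), Mul(-3, D)) (Function('d')(D, J) = Mul(3, Add(Add(Mul(D, Pow(D, -1)), Mul(92, Pow(-19, -1))), Mul(-1, D))) = Mul(3, Add(Add(1, Mul(92, Rational(-1, 19))), Mul(-1, D))) = Mul(3, Add(Add(1, Rational(-92, 19)), Mul(-1, D))) = Mul(3, Add(Rational(-73, 19), Mul(-1, D))) = Add(Rational(-219, 19), Mul(-3, D)))
Add(Add(Function('q')(Pow(Add(-45, 5), Rational(1, 2))), Function('d')(94, -7)), 22716) = Add(Add(Add(30, Pow(Add(-45, 5), Rational(1, 2))), Add(Rational(-219, 19), Mul(-3, 94))), 22716) = Add(Add(Add(30, Pow(-40, Rational(1, 2))), Add(Rational(-219, 19), -282)), 22716) = Add(Add(Add(30, Mul(2, I, Pow(10, Rational(1, 2)))), Rational(-5577, 19)), 22716) = Add(Add(Rational(-5007, 19), Mul(2, I, Pow(10, Rational(1, 2)))), 22716) = Add(Rational(426597, 19), Mul(2, I, Pow(10, Rational(1, 2))))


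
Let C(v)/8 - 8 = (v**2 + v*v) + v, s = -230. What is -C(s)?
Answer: -844624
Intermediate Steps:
C(v) = 64 + 8*v + 16*v**2 (C(v) = 64 + 8*((v**2 + v*v) + v) = 64 + 8*((v**2 + v**2) + v) = 64 + 8*(2*v**2 + v) = 64 + 8*(v + 2*v**2) = 64 + (8*v + 16*v**2) = 64 + 8*v + 16*v**2)
-C(s) = -(64 + 8*(-230) + 16*(-230)**2) = -(64 - 1840 + 16*52900) = -(64 - 1840 + 846400) = -1*844624 = -844624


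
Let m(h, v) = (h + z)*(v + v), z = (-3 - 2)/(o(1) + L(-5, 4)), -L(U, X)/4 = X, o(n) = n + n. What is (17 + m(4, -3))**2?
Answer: 4096/49 ≈ 83.592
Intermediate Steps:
o(n) = 2*n
L(U, X) = -4*X
z = 5/14 (z = (-3 - 2)/(2*1 - 4*4) = -5/(2 - 16) = -5/(-14) = -5*(-1/14) = 5/14 ≈ 0.35714)
m(h, v) = 2*v*(5/14 + h) (m(h, v) = (h + 5/14)*(v + v) = (5/14 + h)*(2*v) = 2*v*(5/14 + h))
(17 + m(4, -3))**2 = (17 + (1/7)*(-3)*(5 + 14*4))**2 = (17 + (1/7)*(-3)*(5 + 56))**2 = (17 + (1/7)*(-3)*61)**2 = (17 - 183/7)**2 = (-64/7)**2 = 4096/49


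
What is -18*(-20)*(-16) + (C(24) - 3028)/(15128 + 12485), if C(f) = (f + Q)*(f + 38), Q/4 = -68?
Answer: -159069284/27613 ≈ -5760.7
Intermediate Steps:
Q = -272 (Q = 4*(-68) = -272)
C(f) = (-272 + f)*(38 + f) (C(f) = (f - 272)*(f + 38) = (-272 + f)*(38 + f))
-18*(-20)*(-16) + (C(24) - 3028)/(15128 + 12485) = -18*(-20)*(-16) + ((-10336 + 24² - 234*24) - 3028)/(15128 + 12485) = 360*(-16) + ((-10336 + 576 - 5616) - 3028)/27613 = -5760 + (-15376 - 3028)*(1/27613) = -5760 - 18404*1/27613 = -5760 - 18404/27613 = -159069284/27613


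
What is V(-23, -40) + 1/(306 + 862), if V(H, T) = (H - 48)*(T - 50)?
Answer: 7463521/1168 ≈ 6390.0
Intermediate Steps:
V(H, T) = (-50 + T)*(-48 + H) (V(H, T) = (-48 + H)*(-50 + T) = (-50 + T)*(-48 + H))
V(-23, -40) + 1/(306 + 862) = (2400 - 50*(-23) - 48*(-40) - 23*(-40)) + 1/(306 + 862) = (2400 + 1150 + 1920 + 920) + 1/1168 = 6390 + 1/1168 = 7463521/1168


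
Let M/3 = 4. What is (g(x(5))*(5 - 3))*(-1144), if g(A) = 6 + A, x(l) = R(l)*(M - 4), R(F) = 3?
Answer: -68640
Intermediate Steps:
M = 12 (M = 3*4 = 12)
x(l) = 24 (x(l) = 3*(12 - 4) = 3*8 = 24)
(g(x(5))*(5 - 3))*(-1144) = ((6 + 24)*(5 - 3))*(-1144) = (30*2)*(-1144) = 60*(-1144) = -68640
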